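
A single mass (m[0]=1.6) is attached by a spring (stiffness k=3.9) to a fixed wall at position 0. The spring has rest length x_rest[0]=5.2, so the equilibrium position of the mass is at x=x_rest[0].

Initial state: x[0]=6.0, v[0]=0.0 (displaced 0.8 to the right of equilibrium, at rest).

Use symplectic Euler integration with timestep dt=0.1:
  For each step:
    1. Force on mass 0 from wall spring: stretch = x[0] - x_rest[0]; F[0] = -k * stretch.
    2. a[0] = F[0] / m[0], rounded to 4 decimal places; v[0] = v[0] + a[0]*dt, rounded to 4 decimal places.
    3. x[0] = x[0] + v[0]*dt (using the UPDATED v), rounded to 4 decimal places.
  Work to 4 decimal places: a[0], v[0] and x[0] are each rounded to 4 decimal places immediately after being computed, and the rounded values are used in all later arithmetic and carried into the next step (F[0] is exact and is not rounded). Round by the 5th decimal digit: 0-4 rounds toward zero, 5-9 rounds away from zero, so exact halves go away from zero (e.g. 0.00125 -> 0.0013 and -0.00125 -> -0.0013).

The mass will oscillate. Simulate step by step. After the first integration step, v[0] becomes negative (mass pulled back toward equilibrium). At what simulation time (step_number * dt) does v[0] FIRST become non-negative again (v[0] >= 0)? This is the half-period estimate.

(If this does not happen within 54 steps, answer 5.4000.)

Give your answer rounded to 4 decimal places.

Step 0: x=[6.0000] v=[0.0000]
Step 1: x=[5.9805] v=[-0.1950]
Step 2: x=[5.9420] v=[-0.3853]
Step 3: x=[5.8854] v=[-0.5662]
Step 4: x=[5.8121] v=[-0.7333]
Step 5: x=[5.7239] v=[-0.8825]
Step 6: x=[5.6229] v=[-1.0102]
Step 7: x=[5.5116] v=[-1.1133]
Step 8: x=[5.3927] v=[-1.1893]
Step 9: x=[5.2691] v=[-1.2363]
Step 10: x=[5.1438] v=[-1.2531]
Step 11: x=[5.0199] v=[-1.2394]
Step 12: x=[4.9004] v=[-1.1955]
Step 13: x=[4.7882] v=[-1.1225]
Step 14: x=[4.6860] v=[-1.0221]
Step 15: x=[4.5963] v=[-0.8968]
Step 16: x=[4.5213] v=[-0.7497]
Step 17: x=[4.4629] v=[-0.5843]
Step 18: x=[4.4224] v=[-0.4046]
Step 19: x=[4.4009] v=[-0.2151]
Step 20: x=[4.3989] v=[-0.0203]
Step 21: x=[4.4164] v=[0.1750]
First v>=0 after going negative at step 21, time=2.1000

Answer: 2.1000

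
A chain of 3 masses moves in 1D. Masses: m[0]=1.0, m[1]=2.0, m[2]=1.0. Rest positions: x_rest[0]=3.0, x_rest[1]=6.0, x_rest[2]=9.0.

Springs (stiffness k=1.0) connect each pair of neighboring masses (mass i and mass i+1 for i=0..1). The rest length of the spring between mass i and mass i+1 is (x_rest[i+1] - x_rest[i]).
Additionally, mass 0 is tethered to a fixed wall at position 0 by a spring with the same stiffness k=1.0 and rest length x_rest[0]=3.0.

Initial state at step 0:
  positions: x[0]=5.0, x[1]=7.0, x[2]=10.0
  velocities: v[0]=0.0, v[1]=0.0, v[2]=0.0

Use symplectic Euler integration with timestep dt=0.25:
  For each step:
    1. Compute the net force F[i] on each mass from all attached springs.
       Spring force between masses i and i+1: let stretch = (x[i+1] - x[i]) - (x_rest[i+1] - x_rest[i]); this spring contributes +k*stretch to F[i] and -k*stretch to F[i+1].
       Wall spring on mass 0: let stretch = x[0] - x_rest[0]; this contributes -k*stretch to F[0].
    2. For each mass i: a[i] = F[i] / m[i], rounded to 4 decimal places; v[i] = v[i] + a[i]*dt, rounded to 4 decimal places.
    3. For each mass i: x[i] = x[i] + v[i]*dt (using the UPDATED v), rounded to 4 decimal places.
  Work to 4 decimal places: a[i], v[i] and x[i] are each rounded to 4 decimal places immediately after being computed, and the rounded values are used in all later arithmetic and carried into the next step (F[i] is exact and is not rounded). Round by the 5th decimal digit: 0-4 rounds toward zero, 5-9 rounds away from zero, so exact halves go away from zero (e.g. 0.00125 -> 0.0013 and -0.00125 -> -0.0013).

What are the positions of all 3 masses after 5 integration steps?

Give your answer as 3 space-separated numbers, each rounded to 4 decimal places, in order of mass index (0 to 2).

Step 0: x=[5.0000 7.0000 10.0000] v=[0.0000 0.0000 0.0000]
Step 1: x=[4.8125 7.0313 10.0000] v=[-0.7500 0.1250 0.0000]
Step 2: x=[4.4629 7.0860 10.0020] v=[-1.3984 0.2188 0.0078]
Step 3: x=[3.9983 7.1499 10.0092] v=[-1.8584 0.2554 0.0288]
Step 4: x=[3.4808 7.2046 10.0252] v=[-2.0701 0.2189 0.0640]
Step 5: x=[2.9785 7.2311 10.0524] v=[-2.0094 0.1060 0.1089]

Answer: 2.9785 7.2311 10.0524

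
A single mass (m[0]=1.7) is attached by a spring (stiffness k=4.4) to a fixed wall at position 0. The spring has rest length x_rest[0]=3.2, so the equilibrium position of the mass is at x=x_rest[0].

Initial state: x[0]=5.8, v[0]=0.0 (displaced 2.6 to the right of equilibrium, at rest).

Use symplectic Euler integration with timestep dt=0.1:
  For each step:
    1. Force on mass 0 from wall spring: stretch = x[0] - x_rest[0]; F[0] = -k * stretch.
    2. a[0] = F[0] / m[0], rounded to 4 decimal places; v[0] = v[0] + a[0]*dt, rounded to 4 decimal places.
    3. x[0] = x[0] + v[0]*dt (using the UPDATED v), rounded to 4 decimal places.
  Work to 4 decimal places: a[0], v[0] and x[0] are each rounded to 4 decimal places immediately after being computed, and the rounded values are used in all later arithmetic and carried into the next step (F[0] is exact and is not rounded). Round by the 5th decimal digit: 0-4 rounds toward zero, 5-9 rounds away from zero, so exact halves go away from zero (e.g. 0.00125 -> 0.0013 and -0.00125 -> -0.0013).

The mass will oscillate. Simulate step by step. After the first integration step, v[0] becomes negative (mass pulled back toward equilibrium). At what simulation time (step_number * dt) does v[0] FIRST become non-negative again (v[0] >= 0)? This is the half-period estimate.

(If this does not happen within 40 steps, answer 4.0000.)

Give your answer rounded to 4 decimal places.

Step 0: x=[5.8000] v=[0.0000]
Step 1: x=[5.7327] v=[-0.6729]
Step 2: x=[5.5999] v=[-1.3284]
Step 3: x=[5.4049] v=[-1.9496]
Step 4: x=[5.1529] v=[-2.5203]
Step 5: x=[4.8503] v=[-3.0258]
Step 6: x=[4.5050] v=[-3.4529]
Step 7: x=[4.1259] v=[-3.7907]
Step 8: x=[3.7229] v=[-4.0303]
Step 9: x=[3.3063] v=[-4.1656]
Step 10: x=[2.8870] v=[-4.1931]
Step 11: x=[2.4758] v=[-4.1121]
Step 12: x=[2.0833] v=[-3.9247]
Step 13: x=[1.7197] v=[-3.6357]
Step 14: x=[1.3944] v=[-3.2526]
Step 15: x=[1.1159] v=[-2.7853]
Step 16: x=[0.8913] v=[-2.2459]
Step 17: x=[0.7265] v=[-1.6484]
Step 18: x=[0.6257] v=[-1.0082]
Step 19: x=[0.5915] v=[-0.3419]
Step 20: x=[0.6248] v=[0.3332]
First v>=0 after going negative at step 20, time=2.0000

Answer: 2.0000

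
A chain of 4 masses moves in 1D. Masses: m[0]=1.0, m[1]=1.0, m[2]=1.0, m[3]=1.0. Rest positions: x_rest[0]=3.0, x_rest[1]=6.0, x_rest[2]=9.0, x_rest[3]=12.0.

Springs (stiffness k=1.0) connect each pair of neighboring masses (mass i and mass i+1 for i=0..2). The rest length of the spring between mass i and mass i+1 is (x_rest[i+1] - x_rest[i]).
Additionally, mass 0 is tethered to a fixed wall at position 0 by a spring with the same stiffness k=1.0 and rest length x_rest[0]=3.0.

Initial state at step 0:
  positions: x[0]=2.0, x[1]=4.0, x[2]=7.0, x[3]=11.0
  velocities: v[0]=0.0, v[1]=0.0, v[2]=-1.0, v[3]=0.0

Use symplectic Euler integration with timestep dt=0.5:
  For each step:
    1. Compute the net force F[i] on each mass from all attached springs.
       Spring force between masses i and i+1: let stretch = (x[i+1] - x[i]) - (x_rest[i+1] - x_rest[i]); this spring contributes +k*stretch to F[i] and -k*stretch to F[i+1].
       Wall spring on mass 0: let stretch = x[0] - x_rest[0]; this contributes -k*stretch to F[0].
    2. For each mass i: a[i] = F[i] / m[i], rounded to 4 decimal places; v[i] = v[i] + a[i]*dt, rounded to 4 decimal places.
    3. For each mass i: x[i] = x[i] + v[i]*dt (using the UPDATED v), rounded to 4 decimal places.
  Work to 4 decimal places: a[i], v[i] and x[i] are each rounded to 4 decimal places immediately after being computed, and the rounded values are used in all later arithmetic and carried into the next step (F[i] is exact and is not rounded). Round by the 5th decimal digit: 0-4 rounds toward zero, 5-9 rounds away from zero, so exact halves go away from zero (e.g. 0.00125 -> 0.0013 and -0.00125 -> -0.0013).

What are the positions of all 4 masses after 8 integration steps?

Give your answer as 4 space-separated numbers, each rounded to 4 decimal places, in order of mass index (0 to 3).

Step 0: x=[2.0000 4.0000 7.0000 11.0000] v=[0.0000 0.0000 -1.0000 0.0000]
Step 1: x=[2.0000 4.2500 6.7500 10.7500] v=[0.0000 0.5000 -0.5000 -0.5000]
Step 2: x=[2.0625 4.5625 6.8750 10.2500] v=[0.1250 0.6250 0.2500 -1.0000]
Step 3: x=[2.2344 4.8282 7.2657 9.6563] v=[0.3438 0.5313 0.7813 -1.1875]
Step 4: x=[2.4962 5.0548 7.6447 9.2149] v=[0.5235 0.4532 0.7579 -0.8828]
Step 5: x=[2.7736 5.2893 7.7688 9.1310] v=[0.5547 0.4689 0.2481 -0.1679]
Step 6: x=[2.9865 5.5147 7.6135 9.4565] v=[0.4258 0.4508 -0.3106 0.6510]
Step 7: x=[3.0849 5.6328 7.3943 10.0713] v=[0.1967 0.2361 -0.4385 1.2295]
Step 8: x=[3.0490 5.5543 7.4040 10.7668] v=[-0.0718 -0.1571 0.0193 1.3910]

Answer: 3.0490 5.5543 7.4040 10.7668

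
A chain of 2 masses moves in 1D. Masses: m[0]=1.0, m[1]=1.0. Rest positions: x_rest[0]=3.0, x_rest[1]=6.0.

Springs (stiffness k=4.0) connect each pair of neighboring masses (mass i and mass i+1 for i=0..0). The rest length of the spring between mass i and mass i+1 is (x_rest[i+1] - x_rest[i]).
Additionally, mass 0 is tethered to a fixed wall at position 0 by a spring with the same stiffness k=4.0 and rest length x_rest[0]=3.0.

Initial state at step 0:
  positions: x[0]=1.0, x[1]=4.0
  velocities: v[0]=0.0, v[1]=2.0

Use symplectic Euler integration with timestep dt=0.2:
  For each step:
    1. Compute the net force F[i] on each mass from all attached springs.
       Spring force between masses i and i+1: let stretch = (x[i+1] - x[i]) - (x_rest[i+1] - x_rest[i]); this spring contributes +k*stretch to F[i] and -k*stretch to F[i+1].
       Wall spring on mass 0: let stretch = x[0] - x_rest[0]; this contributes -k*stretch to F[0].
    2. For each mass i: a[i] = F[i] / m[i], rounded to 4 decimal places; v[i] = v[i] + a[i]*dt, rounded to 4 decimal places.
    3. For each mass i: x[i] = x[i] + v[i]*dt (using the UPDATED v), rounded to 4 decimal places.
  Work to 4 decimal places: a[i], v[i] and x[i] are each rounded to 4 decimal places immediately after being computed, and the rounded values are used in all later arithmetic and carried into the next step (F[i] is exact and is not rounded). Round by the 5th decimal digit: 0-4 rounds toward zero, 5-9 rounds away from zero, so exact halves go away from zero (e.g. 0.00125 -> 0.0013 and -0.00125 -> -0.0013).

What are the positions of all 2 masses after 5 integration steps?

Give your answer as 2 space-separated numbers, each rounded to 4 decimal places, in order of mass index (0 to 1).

Step 0: x=[1.0000 4.0000] v=[0.0000 2.0000]
Step 1: x=[1.3200 4.4000] v=[1.6000 2.0000]
Step 2: x=[1.9216 4.7872] v=[3.0080 1.9360]
Step 3: x=[2.6742 5.1959] v=[3.7632 2.0435]
Step 4: x=[3.4024 5.6811] v=[3.6412 2.4261]
Step 5: x=[3.9508 6.2817] v=[2.7422 3.0031]

Answer: 3.9508 6.2817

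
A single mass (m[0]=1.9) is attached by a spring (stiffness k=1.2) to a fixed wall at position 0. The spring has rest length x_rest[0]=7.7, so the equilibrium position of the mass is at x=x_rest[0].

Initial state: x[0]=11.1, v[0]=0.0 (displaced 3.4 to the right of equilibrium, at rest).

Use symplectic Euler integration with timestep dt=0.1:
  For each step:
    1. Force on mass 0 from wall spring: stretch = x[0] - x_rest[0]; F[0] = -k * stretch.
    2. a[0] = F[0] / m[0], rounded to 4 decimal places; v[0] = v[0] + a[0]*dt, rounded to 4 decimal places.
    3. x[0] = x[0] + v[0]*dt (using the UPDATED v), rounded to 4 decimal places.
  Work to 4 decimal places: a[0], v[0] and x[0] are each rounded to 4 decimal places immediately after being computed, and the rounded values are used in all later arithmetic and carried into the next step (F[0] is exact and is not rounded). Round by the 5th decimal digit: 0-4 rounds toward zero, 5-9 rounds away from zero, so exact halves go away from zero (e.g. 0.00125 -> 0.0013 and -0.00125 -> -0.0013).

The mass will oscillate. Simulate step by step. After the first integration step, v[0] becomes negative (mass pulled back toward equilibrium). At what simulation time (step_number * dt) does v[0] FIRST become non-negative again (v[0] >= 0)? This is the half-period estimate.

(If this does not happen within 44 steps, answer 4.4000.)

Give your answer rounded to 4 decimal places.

Step 0: x=[11.1000] v=[0.0000]
Step 1: x=[11.0785] v=[-0.2147]
Step 2: x=[11.0357] v=[-0.4281]
Step 3: x=[10.9718] v=[-0.6388]
Step 4: x=[10.8873] v=[-0.8454]
Step 5: x=[10.7826] v=[-1.0467]
Step 6: x=[10.6585] v=[-1.2414]
Step 7: x=[10.5157] v=[-1.4283]
Step 8: x=[10.3551] v=[-1.6061]
Step 9: x=[10.1777] v=[-1.7738]
Step 10: x=[9.9847] v=[-1.9303]
Step 11: x=[9.7772] v=[-2.0746]
Step 12: x=[9.5566] v=[-2.2058]
Step 13: x=[9.3243] v=[-2.3231]
Step 14: x=[9.0817] v=[-2.4257]
Step 15: x=[8.8304] v=[-2.5130]
Step 16: x=[8.5720] v=[-2.5844]
Step 17: x=[8.3081] v=[-2.6395]
Step 18: x=[8.0403] v=[-2.6779]
Step 19: x=[7.7704] v=[-2.6994]
Step 20: x=[7.5000] v=[-2.7039]
Step 21: x=[7.2309] v=[-2.6913]
Step 22: x=[6.9647] v=[-2.6617]
Step 23: x=[6.7032] v=[-2.6153]
Step 24: x=[6.4480] v=[-2.5523]
Step 25: x=[6.2007] v=[-2.4732]
Step 26: x=[5.9629] v=[-2.3785]
Step 27: x=[5.7360] v=[-2.2688]
Step 28: x=[5.5215] v=[-2.1448]
Step 29: x=[5.3208] v=[-2.0072]
Step 30: x=[5.1351] v=[-1.8569]
Step 31: x=[4.9656] v=[-1.6949]
Step 32: x=[4.8134] v=[-1.5222]
Step 33: x=[4.6794] v=[-1.3399]
Step 34: x=[4.5645] v=[-1.1491]
Step 35: x=[4.4694] v=[-0.9511]
Step 36: x=[4.3947] v=[-0.7471]
Step 37: x=[4.3409] v=[-0.5383]
Step 38: x=[4.3083] v=[-0.3262]
Step 39: x=[4.2971] v=[-0.1120]
Step 40: x=[4.3074] v=[0.1029]
First v>=0 after going negative at step 40, time=4.0000

Answer: 4.0000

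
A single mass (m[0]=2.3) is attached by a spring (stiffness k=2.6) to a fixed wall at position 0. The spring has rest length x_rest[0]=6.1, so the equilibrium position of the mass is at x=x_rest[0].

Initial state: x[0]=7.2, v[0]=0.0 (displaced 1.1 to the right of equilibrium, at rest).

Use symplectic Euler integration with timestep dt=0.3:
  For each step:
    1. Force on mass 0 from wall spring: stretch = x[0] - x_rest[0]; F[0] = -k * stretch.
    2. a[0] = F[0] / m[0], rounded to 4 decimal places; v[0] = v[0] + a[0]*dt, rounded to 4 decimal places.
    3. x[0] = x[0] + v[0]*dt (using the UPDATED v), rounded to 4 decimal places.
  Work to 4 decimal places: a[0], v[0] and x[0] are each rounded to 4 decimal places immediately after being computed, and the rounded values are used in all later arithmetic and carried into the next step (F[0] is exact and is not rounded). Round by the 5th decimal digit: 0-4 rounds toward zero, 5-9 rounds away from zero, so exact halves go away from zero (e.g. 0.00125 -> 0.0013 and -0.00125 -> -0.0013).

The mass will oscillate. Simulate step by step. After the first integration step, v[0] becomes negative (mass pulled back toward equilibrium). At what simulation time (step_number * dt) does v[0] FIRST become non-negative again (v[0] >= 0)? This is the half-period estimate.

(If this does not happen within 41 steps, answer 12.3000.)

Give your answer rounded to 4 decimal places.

Step 0: x=[7.2000] v=[0.0000]
Step 1: x=[7.0881] v=[-0.3731]
Step 2: x=[6.8756] v=[-0.7082]
Step 3: x=[6.5842] v=[-0.9712]
Step 4: x=[6.2436] v=[-1.1354]
Step 5: x=[5.8884] v=[-1.1841]
Step 6: x=[5.5547] v=[-1.1123]
Step 7: x=[5.2765] v=[-0.9274]
Step 8: x=[5.0821] v=[-0.6481]
Step 9: x=[4.9912] v=[-0.3029]
Step 10: x=[5.0131] v=[0.0731]
First v>=0 after going negative at step 10, time=3.0000

Answer: 3.0000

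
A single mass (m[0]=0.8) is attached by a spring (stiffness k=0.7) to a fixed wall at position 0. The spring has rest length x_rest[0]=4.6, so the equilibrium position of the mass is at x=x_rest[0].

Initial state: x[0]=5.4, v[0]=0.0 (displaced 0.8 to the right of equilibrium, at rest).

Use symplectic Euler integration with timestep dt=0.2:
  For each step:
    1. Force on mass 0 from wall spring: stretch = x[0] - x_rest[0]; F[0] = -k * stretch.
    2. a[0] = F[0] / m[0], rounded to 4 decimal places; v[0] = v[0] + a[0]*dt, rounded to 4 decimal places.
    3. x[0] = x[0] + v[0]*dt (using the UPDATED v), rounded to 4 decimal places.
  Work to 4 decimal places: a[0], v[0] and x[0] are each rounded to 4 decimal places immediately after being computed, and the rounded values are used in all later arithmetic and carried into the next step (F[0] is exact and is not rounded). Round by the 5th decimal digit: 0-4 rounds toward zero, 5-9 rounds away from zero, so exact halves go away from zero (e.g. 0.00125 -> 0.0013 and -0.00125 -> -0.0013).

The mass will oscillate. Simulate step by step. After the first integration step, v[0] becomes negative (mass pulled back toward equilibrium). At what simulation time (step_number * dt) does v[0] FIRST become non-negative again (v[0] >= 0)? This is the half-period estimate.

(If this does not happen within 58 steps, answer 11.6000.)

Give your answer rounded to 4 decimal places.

Step 0: x=[5.4000] v=[0.0000]
Step 1: x=[5.3720] v=[-0.1400]
Step 2: x=[5.3170] v=[-0.2751]
Step 3: x=[5.2369] v=[-0.4006]
Step 4: x=[5.1345] v=[-0.5121]
Step 5: x=[5.0134] v=[-0.6056]
Step 6: x=[4.8778] v=[-0.6779]
Step 7: x=[4.7325] v=[-0.7265]
Step 8: x=[4.5826] v=[-0.7497]
Step 9: x=[4.4333] v=[-0.7467]
Step 10: x=[4.2898] v=[-0.7175]
Step 11: x=[4.1572] v=[-0.6632]
Step 12: x=[4.0401] v=[-0.5857]
Step 13: x=[3.9426] v=[-0.4877]
Step 14: x=[3.8681] v=[-0.3727]
Step 15: x=[3.8192] v=[-0.2446]
Step 16: x=[3.7976] v=[-0.1080]
Step 17: x=[3.8041] v=[0.0324]
First v>=0 after going negative at step 17, time=3.4000

Answer: 3.4000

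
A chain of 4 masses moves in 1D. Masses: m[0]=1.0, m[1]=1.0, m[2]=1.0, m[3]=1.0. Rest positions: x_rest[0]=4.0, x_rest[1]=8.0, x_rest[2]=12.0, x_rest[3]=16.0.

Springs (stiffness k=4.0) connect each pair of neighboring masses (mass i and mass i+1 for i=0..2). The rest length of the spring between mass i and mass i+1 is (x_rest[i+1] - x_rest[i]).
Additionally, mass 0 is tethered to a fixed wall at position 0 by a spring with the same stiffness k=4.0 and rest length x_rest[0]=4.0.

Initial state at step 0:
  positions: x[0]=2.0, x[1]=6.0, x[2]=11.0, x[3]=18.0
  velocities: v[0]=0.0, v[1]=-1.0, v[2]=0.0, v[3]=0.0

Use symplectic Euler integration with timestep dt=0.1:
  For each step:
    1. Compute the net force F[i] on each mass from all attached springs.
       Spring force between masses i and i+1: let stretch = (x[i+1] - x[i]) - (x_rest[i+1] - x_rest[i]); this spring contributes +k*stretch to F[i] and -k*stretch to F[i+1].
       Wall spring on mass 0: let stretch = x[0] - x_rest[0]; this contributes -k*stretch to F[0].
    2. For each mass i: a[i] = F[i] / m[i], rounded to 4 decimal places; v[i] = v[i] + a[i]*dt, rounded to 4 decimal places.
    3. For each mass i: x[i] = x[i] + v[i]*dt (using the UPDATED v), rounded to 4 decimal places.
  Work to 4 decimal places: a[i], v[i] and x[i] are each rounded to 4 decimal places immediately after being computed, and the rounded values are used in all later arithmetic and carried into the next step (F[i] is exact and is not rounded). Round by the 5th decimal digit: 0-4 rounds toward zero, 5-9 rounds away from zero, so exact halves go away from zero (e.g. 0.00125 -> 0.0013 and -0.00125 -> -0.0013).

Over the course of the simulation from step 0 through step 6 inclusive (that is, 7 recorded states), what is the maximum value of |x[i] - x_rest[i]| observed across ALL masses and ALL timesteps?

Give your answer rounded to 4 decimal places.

Answer: 2.0688

Derivation:
Step 0: x=[2.0000 6.0000 11.0000 18.0000] v=[0.0000 -1.0000 0.0000 0.0000]
Step 1: x=[2.0800 5.9400 11.0800 17.8800] v=[0.8000 -0.6000 0.8000 -1.2000]
Step 2: x=[2.2312 5.9312 11.2264 17.6480] v=[1.5120 -0.0880 1.4640 -2.3200]
Step 3: x=[2.4412 5.9862 11.4179 17.3191] v=[2.0995 0.5501 1.9146 -3.2886]
Step 4: x=[2.6953 6.1167 11.6281 16.9142] v=[2.5410 1.3048 2.1024 -4.0491]
Step 5: x=[2.9784 6.3308 11.8293 16.4579] v=[2.8314 2.1408 2.0123 -4.5635]
Step 6: x=[3.2765 6.6307 11.9957 15.9764] v=[2.9810 2.9992 1.6643 -4.8149]
Max displacement = 2.0688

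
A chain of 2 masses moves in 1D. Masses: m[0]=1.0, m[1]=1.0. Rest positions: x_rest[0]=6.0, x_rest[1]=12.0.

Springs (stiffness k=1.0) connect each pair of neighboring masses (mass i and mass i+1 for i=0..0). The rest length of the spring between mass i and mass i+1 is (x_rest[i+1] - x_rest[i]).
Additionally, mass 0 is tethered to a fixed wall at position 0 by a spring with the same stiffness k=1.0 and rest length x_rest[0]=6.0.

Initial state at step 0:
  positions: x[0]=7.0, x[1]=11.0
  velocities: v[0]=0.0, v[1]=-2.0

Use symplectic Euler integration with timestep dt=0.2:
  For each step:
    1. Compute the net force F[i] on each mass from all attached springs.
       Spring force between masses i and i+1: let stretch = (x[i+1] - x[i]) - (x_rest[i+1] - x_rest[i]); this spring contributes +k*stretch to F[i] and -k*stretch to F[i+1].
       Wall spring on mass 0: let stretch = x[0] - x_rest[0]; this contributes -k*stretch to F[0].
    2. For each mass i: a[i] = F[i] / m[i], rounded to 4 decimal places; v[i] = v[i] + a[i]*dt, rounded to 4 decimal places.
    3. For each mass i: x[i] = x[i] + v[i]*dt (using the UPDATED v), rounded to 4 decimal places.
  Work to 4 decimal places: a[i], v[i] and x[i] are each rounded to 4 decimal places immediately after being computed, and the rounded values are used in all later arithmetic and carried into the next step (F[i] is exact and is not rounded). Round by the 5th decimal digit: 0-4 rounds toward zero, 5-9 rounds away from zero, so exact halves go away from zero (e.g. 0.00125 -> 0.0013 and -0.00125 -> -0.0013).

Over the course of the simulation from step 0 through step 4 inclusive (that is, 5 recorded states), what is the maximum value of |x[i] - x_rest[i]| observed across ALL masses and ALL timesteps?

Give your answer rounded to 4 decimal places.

Answer: 1.7618

Derivation:
Step 0: x=[7.0000 11.0000] v=[0.0000 -2.0000]
Step 1: x=[6.8800 10.6800] v=[-0.6000 -1.6000]
Step 2: x=[6.6368 10.4480] v=[-1.2160 -1.1600]
Step 3: x=[6.2806 10.3036] v=[-1.7811 -0.7222]
Step 4: x=[5.8341 10.2382] v=[-2.2326 -0.3268]
Max displacement = 1.7618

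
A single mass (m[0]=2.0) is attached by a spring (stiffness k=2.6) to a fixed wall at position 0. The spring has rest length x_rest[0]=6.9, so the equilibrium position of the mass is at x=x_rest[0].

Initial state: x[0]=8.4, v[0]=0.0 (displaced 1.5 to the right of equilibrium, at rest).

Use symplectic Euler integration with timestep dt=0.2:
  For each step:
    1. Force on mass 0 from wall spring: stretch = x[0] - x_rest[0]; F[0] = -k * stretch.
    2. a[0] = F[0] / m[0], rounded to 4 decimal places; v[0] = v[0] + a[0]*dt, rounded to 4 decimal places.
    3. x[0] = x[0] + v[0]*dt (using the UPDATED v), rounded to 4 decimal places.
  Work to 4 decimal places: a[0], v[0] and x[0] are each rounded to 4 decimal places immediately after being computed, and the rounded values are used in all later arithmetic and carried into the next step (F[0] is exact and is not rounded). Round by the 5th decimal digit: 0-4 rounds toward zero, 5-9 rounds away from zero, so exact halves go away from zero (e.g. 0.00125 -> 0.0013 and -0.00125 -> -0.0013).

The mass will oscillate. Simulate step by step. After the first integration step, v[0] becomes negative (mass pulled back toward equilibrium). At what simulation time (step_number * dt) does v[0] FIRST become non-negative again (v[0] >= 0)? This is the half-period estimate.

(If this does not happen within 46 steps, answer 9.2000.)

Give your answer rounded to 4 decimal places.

Answer: 2.8000

Derivation:
Step 0: x=[8.4000] v=[0.0000]
Step 1: x=[8.3220] v=[-0.3900]
Step 2: x=[8.1701] v=[-0.7597]
Step 3: x=[7.9521] v=[-1.0899]
Step 4: x=[7.6794] v=[-1.3634]
Step 5: x=[7.3662] v=[-1.5660]
Step 6: x=[7.0288] v=[-1.6872]
Step 7: x=[6.6847] v=[-1.7207]
Step 8: x=[6.3518] v=[-1.6647]
Step 9: x=[6.0474] v=[-1.5222]
Step 10: x=[5.7873] v=[-1.3005]
Step 11: x=[5.5851] v=[-1.0112]
Step 12: x=[5.4512] v=[-0.6693]
Step 13: x=[5.3927] v=[-0.2926]
Step 14: x=[5.4126] v=[0.0993]
First v>=0 after going negative at step 14, time=2.8000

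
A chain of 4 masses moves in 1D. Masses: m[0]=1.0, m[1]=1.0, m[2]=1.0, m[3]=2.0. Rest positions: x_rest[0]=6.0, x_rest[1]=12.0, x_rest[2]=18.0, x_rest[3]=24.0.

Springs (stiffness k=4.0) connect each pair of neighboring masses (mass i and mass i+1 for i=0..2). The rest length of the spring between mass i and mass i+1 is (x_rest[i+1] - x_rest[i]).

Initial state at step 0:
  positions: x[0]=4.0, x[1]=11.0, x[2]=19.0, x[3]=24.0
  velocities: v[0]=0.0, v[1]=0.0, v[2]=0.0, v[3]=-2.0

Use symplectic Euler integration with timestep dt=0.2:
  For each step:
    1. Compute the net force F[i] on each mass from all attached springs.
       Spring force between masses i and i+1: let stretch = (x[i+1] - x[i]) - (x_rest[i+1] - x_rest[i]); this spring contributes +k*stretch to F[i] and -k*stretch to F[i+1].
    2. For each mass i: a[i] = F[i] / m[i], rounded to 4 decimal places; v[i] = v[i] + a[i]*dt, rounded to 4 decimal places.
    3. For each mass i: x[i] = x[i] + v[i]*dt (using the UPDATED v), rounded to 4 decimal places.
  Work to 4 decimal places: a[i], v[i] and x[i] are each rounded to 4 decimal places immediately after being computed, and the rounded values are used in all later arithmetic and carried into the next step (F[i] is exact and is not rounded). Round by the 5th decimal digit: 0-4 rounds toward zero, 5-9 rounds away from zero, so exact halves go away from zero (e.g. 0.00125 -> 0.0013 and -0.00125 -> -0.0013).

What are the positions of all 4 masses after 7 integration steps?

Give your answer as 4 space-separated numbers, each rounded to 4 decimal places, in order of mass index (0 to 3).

Answer: 6.5552 10.4594 15.9377 21.7238

Derivation:
Step 0: x=[4.0000 11.0000 19.0000 24.0000] v=[0.0000 0.0000 0.0000 -2.0000]
Step 1: x=[4.1600 11.1600 18.5200 23.6800] v=[0.8000 0.8000 -2.4000 -1.6000]
Step 2: x=[4.4800 11.3776 17.6880 23.4272] v=[1.6000 1.0880 -4.1600 -1.2640]
Step 3: x=[4.9436 11.5012 16.7646 23.1953] v=[2.3181 0.6182 -4.6170 -1.1597]
Step 4: x=[5.4964 11.4178 16.0280 22.9289] v=[2.7642 -0.4172 -3.6832 -1.3320]
Step 5: x=[6.0367 11.1246 15.6579 22.5904] v=[2.7013 -1.4662 -1.8506 -1.6924]
Step 6: x=[6.4310 10.7426 15.6717 22.1773] v=[1.9716 -1.9099 0.0688 -2.0654]
Step 7: x=[6.5552 10.4594 15.9377 21.7238] v=[0.6209 -1.4159 1.3300 -2.2676]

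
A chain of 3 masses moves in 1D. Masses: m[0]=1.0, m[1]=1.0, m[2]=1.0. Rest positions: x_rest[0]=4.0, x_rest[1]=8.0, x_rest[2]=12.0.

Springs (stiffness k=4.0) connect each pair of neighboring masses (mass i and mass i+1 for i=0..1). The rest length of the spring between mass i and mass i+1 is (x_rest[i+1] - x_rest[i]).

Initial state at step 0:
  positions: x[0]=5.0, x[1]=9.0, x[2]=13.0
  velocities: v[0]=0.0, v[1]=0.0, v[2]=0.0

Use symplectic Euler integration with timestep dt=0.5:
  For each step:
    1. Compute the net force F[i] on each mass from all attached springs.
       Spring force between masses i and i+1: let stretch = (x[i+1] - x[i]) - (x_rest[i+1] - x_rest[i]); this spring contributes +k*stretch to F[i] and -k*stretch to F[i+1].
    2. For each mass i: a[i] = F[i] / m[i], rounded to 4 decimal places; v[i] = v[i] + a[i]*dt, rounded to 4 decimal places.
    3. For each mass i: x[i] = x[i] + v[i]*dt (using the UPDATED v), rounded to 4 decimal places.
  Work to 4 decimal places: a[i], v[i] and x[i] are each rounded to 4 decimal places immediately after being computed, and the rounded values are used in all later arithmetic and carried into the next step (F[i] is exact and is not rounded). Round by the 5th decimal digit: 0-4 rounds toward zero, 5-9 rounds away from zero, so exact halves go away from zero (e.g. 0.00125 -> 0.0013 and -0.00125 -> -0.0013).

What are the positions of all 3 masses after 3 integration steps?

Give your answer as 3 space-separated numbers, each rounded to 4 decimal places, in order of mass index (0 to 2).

Step 0: x=[5.0000 9.0000 13.0000] v=[0.0000 0.0000 0.0000]
Step 1: x=[5.0000 9.0000 13.0000] v=[0.0000 0.0000 0.0000]
Step 2: x=[5.0000 9.0000 13.0000] v=[0.0000 0.0000 0.0000]
Step 3: x=[5.0000 9.0000 13.0000] v=[0.0000 0.0000 0.0000]

Answer: 5.0000 9.0000 13.0000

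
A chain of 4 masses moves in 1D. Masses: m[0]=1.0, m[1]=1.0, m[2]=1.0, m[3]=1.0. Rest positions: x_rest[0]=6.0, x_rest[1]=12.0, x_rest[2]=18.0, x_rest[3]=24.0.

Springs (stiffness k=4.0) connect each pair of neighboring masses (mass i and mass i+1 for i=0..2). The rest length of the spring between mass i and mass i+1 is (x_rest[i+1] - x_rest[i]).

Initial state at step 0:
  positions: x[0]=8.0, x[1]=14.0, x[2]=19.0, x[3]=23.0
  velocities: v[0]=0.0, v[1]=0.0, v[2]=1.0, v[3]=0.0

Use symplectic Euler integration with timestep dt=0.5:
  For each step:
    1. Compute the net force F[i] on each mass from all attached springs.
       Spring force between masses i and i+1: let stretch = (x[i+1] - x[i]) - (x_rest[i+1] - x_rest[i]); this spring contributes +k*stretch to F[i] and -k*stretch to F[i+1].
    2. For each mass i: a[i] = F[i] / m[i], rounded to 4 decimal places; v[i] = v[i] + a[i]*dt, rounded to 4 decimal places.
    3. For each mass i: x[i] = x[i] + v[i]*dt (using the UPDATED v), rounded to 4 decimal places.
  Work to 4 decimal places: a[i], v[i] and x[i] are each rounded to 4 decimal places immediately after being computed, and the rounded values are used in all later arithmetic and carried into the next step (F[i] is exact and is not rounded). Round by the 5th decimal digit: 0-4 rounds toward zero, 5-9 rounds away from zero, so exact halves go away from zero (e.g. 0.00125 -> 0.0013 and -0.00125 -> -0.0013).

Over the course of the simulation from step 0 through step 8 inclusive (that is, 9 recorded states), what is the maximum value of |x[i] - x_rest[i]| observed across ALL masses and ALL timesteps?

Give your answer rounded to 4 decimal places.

Step 0: x=[8.0000 14.0000 19.0000 23.0000] v=[0.0000 0.0000 1.0000 0.0000]
Step 1: x=[8.0000 13.0000 18.5000 25.0000] v=[0.0000 -2.0000 -1.0000 4.0000]
Step 2: x=[7.0000 12.5000 19.0000 26.5000] v=[-2.0000 -1.0000 1.0000 3.0000]
Step 3: x=[5.5000 13.0000 20.5000 26.5000] v=[-3.0000 1.0000 3.0000 0.0000]
Step 4: x=[5.5000 13.5000 20.5000 26.5000] v=[0.0000 1.0000 0.0000 0.0000]
Step 5: x=[7.5000 13.0000 19.5000 26.5000] v=[4.0000 -1.0000 -2.0000 0.0000]
Step 6: x=[9.0000 13.5000 19.0000 25.5000] v=[3.0000 1.0000 -1.0000 -2.0000]
Step 7: x=[9.0000 15.0000 19.5000 24.0000] v=[0.0000 3.0000 1.0000 -3.0000]
Step 8: x=[9.0000 15.0000 20.0000 24.0000] v=[0.0000 0.0000 1.0000 0.0000]
Max displacement = 3.0000

Answer: 3.0000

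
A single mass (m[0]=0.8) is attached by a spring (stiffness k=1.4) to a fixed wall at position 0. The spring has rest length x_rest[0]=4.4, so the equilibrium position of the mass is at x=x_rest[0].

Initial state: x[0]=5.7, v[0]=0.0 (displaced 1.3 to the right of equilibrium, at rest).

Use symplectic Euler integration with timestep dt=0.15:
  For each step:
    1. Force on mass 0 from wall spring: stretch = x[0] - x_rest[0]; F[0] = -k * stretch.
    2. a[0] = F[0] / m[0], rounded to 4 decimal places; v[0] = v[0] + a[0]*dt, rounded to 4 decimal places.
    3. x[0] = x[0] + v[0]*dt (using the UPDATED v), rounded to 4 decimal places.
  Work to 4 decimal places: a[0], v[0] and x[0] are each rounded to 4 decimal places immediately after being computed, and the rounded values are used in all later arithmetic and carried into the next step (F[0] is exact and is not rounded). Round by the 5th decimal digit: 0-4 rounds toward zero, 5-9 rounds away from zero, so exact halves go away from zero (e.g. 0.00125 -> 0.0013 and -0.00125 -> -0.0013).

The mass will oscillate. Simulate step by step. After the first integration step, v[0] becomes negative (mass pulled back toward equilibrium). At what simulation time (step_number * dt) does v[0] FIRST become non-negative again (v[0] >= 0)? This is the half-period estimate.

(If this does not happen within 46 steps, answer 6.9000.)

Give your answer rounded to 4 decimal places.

Step 0: x=[5.7000] v=[0.0000]
Step 1: x=[5.6488] v=[-0.3413]
Step 2: x=[5.5484] v=[-0.6691]
Step 3: x=[5.4028] v=[-0.9706]
Step 4: x=[5.2177] v=[-1.2338]
Step 5: x=[5.0004] v=[-1.4485]
Step 6: x=[4.7595] v=[-1.6061]
Step 7: x=[4.5044] v=[-1.7005]
Step 8: x=[4.2452] v=[-1.7279]
Step 9: x=[3.9921] v=[-1.6873]
Step 10: x=[3.7551] v=[-1.5802]
Step 11: x=[3.5435] v=[-1.4109]
Step 12: x=[3.3656] v=[-1.1861]
Step 13: x=[3.2284] v=[-0.9146]
Step 14: x=[3.1373] v=[-0.6071]
Step 15: x=[3.0960] v=[-0.2756]
Step 16: x=[3.1060] v=[0.0667]
First v>=0 after going negative at step 16, time=2.4000

Answer: 2.4000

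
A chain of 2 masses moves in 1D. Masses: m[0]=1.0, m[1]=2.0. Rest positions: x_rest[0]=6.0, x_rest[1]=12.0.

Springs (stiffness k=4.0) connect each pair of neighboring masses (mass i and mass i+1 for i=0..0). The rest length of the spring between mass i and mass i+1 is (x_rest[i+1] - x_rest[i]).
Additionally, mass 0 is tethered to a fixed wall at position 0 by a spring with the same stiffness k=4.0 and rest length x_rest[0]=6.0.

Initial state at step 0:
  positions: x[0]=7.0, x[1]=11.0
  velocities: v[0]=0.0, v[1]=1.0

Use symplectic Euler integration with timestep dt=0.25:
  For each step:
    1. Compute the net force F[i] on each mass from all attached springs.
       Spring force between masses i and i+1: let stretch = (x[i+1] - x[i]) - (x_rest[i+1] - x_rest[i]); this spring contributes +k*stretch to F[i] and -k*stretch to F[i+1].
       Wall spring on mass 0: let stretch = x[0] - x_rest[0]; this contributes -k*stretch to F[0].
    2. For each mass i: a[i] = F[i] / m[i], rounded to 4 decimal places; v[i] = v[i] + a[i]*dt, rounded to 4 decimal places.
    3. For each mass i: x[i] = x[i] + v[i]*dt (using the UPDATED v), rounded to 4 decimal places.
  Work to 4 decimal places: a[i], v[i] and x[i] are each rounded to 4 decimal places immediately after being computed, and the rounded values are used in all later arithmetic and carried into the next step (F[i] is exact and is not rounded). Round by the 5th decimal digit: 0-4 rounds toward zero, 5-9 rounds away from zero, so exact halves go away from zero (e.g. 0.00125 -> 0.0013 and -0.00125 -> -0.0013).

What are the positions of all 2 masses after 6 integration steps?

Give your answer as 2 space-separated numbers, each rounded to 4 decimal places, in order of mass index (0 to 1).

Answer: 7.1309 12.7106

Derivation:
Step 0: x=[7.0000 11.0000] v=[0.0000 1.0000]
Step 1: x=[6.2500 11.5000] v=[-3.0000 2.0000]
Step 2: x=[5.2500 12.0938] v=[-4.0000 2.3750]
Step 3: x=[4.6485 12.5821] v=[-2.4062 1.9531]
Step 4: x=[4.8682 12.8287] v=[0.8789 0.9863]
Step 5: x=[5.8610 12.8302] v=[3.9712 0.0061]
Step 6: x=[7.1309 12.7106] v=[5.0794 -0.4785]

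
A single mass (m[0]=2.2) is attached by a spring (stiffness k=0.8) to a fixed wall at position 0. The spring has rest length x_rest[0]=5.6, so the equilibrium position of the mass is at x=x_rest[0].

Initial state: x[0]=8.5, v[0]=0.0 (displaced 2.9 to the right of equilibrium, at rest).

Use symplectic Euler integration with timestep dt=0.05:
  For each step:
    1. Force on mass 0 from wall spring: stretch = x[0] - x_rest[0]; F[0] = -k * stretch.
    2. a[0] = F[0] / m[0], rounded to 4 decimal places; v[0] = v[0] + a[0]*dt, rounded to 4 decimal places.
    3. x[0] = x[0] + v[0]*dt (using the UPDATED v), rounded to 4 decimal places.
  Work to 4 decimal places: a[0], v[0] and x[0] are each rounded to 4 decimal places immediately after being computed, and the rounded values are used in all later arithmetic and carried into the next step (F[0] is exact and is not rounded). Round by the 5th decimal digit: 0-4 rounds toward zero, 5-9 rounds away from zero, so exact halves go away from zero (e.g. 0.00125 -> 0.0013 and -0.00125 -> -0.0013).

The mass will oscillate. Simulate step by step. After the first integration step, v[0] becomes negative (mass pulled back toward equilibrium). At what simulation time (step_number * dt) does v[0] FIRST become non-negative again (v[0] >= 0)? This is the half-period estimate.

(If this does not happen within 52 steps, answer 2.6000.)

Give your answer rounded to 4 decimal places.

Answer: 2.6000

Derivation:
Step 0: x=[8.5000] v=[0.0000]
Step 1: x=[8.4974] v=[-0.0527]
Step 2: x=[8.4921] v=[-0.1054]
Step 3: x=[8.4842] v=[-0.1580]
Step 4: x=[8.4737] v=[-0.2104]
Step 5: x=[8.4606] v=[-0.2627]
Step 6: x=[8.4449] v=[-0.3147]
Step 7: x=[8.4266] v=[-0.3664]
Step 8: x=[8.4057] v=[-0.4178]
Step 9: x=[8.3823] v=[-0.4688]
Step 10: x=[8.3563] v=[-0.5194]
Step 11: x=[8.3278] v=[-0.5695]
Step 12: x=[8.2968] v=[-0.6191]
Step 13: x=[8.2634] v=[-0.6681]
Step 14: x=[8.2276] v=[-0.7165]
Step 15: x=[8.1894] v=[-0.7643]
Step 16: x=[8.1488] v=[-0.8114]
Step 17: x=[8.1059] v=[-0.8577]
Step 18: x=[8.0607] v=[-0.9033]
Step 19: x=[8.0133] v=[-0.9480]
Step 20: x=[7.9637] v=[-0.9919]
Step 21: x=[7.9120] v=[-1.0349]
Step 22: x=[7.8582] v=[-1.0769]
Step 23: x=[7.8023] v=[-1.1180]
Step 24: x=[7.7444] v=[-1.1580]
Step 25: x=[7.6846] v=[-1.1970]
Step 26: x=[7.6229] v=[-1.2349]
Step 27: x=[7.5593] v=[-1.2717]
Step 28: x=[7.4939] v=[-1.3073]
Step 29: x=[7.4268] v=[-1.3417]
Step 30: x=[7.3581] v=[-1.3749]
Step 31: x=[7.2878] v=[-1.4069]
Step 32: x=[7.2159] v=[-1.4376]
Step 33: x=[7.1426] v=[-1.4670]
Step 34: x=[7.0679] v=[-1.4950]
Step 35: x=[6.9918] v=[-1.5217]
Step 36: x=[6.9145] v=[-1.5470]
Step 37: x=[6.8360] v=[-1.5709]
Step 38: x=[6.7563] v=[-1.5934]
Step 39: x=[6.6756] v=[-1.6144]
Step 40: x=[6.5939] v=[-1.6340]
Step 41: x=[6.5113] v=[-1.6521]
Step 42: x=[6.4279] v=[-1.6687]
Step 43: x=[6.3437] v=[-1.6838]
Step 44: x=[6.2588] v=[-1.6973]
Step 45: x=[6.1733] v=[-1.7093]
Step 46: x=[6.0873] v=[-1.7197]
Step 47: x=[6.0009] v=[-1.7286]
Step 48: x=[5.9141] v=[-1.7359]
Step 49: x=[5.8270] v=[-1.7416]
Step 50: x=[5.7397] v=[-1.7457]
Step 51: x=[5.6523] v=[-1.7482]
Step 52: x=[5.5648] v=[-1.7492]
v[0] did not become non-negative within 52 steps; using fallback time=2.6000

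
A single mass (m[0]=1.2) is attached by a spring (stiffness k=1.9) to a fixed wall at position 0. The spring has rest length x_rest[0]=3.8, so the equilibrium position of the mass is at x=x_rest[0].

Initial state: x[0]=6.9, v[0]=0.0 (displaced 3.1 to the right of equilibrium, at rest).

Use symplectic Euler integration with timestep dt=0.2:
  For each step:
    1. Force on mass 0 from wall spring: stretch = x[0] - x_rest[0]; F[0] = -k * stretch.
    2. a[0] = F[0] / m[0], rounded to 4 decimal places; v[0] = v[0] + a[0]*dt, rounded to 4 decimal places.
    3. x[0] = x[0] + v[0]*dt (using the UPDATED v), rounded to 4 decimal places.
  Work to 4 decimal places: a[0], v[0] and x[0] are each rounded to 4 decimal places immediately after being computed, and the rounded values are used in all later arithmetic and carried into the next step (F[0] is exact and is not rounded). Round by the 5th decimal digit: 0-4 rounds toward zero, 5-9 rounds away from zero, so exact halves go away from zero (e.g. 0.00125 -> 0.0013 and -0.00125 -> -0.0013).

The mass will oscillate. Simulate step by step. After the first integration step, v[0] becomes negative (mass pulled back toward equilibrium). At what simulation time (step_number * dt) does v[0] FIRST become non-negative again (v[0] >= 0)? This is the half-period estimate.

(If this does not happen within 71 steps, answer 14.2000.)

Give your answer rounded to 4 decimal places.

Answer: 2.6000

Derivation:
Step 0: x=[6.9000] v=[0.0000]
Step 1: x=[6.7037] v=[-0.9817]
Step 2: x=[6.3235] v=[-1.9012]
Step 3: x=[5.7834] v=[-2.7003]
Step 4: x=[5.1177] v=[-3.3284]
Step 5: x=[4.3686] v=[-3.7457]
Step 6: x=[3.5834] v=[-3.9258]
Step 7: x=[2.8120] v=[-3.8572]
Step 8: x=[2.1031] v=[-3.5443]
Step 9: x=[1.5017] v=[-3.0069]
Step 10: x=[1.0459] v=[-2.2791]
Step 11: x=[0.7645] v=[-1.4070]
Step 12: x=[0.6753] v=[-0.4458]
Step 13: x=[0.7840] v=[0.5437]
First v>=0 after going negative at step 13, time=2.6000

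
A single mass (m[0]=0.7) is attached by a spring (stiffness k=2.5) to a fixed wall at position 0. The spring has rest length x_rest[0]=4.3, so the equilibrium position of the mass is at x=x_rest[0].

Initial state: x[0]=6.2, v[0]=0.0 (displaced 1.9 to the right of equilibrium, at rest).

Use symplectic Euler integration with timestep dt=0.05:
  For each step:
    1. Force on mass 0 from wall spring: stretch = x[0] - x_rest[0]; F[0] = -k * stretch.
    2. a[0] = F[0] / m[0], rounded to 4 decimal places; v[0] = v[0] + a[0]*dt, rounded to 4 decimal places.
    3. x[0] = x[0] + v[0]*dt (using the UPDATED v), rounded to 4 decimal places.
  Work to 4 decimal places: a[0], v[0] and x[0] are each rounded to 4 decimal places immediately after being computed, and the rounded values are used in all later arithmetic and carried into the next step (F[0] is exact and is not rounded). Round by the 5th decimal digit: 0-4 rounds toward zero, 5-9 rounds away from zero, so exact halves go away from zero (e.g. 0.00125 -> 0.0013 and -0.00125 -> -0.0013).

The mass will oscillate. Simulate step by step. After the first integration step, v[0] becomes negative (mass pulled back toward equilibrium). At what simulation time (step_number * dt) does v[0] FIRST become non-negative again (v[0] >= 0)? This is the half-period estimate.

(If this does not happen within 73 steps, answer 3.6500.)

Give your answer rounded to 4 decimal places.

Answer: 1.7000

Derivation:
Step 0: x=[6.2000] v=[0.0000]
Step 1: x=[6.1830] v=[-0.3393]
Step 2: x=[6.1492] v=[-0.6756]
Step 3: x=[6.0989] v=[-1.0058]
Step 4: x=[6.0326] v=[-1.3270]
Step 5: x=[5.9508] v=[-1.6364]
Step 6: x=[5.8542] v=[-1.9312]
Step 7: x=[5.7438] v=[-2.2087]
Step 8: x=[5.6205] v=[-2.4665]
Step 9: x=[5.4854] v=[-2.7023]
Step 10: x=[5.3397] v=[-2.9140]
Step 11: x=[5.1847] v=[-3.0997]
Step 12: x=[5.0218] v=[-3.2577]
Step 13: x=[4.8525] v=[-3.3866]
Step 14: x=[4.6782] v=[-3.4853]
Step 15: x=[4.5006] v=[-3.5528]
Step 16: x=[4.3212] v=[-3.5886]
Step 17: x=[4.1416] v=[-3.5924]
Step 18: x=[3.9634] v=[-3.5641]
Step 19: x=[3.7882] v=[-3.5040]
Step 20: x=[3.6176] v=[-3.4126]
Step 21: x=[3.4531] v=[-3.2907]
Step 22: x=[3.2961] v=[-3.1395]
Step 23: x=[3.1481] v=[-2.9602]
Step 24: x=[3.0104] v=[-2.7545]
Step 25: x=[2.8842] v=[-2.5242]
Step 26: x=[2.7706] v=[-2.2714]
Step 27: x=[2.6707] v=[-1.9983]
Step 28: x=[2.5853] v=[-1.7074]
Step 29: x=[2.5152] v=[-1.4012]
Step 30: x=[2.4611] v=[-1.0825]
Step 31: x=[2.4234] v=[-0.7541]
Step 32: x=[2.4025] v=[-0.4190]
Step 33: x=[2.3985] v=[-0.0802]
Step 34: x=[2.4115] v=[0.2594]
First v>=0 after going negative at step 34, time=1.7000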